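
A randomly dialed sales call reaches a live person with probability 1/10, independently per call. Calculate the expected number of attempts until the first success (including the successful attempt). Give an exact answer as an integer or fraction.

10

For a geometric distribution, E[trials] = 1/p = 1/(1/10) = 10.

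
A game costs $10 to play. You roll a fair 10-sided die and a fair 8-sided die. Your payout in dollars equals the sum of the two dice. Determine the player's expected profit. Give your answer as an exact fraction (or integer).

$0

Distribution of the sum of the two dice: 2 w.p. 1/80, 3 w.p. 1/40, 4 w.p. 3/80, 5 w.p. 1/20, 6 w.p. 1/16, 7 w.p. 3/40, …
E[payout] = (1/80)·2 + (1/40)·3 + (3/80)·4 + (1/20)·5 + (1/16)·6 + (3/40)·7 + (7/80)·8 + (1/10)·9 + (1/10)·10 + (1/10)·11 + (7/80)·12 + (3/40)·13 + (1/16)·14 + (1/20)·15 + (3/80)·16 + (1/40)·17 + (1/80)·18 = 10
Expected profit = 10 − 10 = 0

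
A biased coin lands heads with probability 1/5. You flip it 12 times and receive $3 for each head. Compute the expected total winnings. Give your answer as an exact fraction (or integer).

E[#heads] = 12·1/5 = 12/5 (linearity over flips).
E[winnings] = 3·12/5 = 36/5.

36/5 dollars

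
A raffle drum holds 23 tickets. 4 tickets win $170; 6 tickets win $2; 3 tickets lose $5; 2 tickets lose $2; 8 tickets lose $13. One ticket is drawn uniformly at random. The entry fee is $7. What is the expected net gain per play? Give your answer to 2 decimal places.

E[payout] = (4/23)·170 + (6/23)·2 + (3/23)·(-5) + (2/23)·(-2) + (8/23)·(-13) = 569/23
Expected profit = 569/23 − 7 = 408/23 ≈ $17.74

$17.74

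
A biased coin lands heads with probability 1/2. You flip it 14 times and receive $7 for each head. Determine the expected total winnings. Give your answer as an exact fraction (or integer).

$49

E[#heads] = 14·1/2 = 7 (linearity over flips).
E[winnings] = 7·7 = 49.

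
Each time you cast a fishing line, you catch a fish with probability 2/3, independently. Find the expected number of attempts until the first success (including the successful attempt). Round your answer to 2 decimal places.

For a geometric distribution, E[trials] = 1/p = 1/(2/3) = 3/2.
≈ 1.50

1.50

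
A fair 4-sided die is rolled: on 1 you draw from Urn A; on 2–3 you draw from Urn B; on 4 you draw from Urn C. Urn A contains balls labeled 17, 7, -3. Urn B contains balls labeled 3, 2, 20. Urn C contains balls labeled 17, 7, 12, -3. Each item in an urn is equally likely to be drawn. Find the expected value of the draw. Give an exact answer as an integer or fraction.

383/48

E[X | Urn A] = (17 + 7 − 3)/3 = 7
E[X | Urn B] = (3 + 2 + 20)/3 = 25/3
E[X | Urn C] = (17 + 7 + 12 − 3)/4 = 33/4
E[X] = (1/4)·7 + (1/2)·25/3 + (1/4)·33/4 = 383/48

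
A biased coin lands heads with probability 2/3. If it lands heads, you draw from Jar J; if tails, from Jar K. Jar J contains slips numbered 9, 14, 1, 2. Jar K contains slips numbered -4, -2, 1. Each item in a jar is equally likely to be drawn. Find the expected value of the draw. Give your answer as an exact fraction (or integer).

E[X | Jar J] = (9 + 14 + 1 + 2)/4 = 13/2
E[X | Jar K] = (-4 − 2 + 1)/3 = -5/3
E[X] = (2/3)·13/2 + (1/3)·(-5/3) = 34/9

34/9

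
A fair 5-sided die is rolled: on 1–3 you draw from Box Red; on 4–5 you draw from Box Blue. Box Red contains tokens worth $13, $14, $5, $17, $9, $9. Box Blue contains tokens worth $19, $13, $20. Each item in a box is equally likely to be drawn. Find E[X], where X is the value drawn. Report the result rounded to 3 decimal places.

E[X | Box Red] = (13 + 14 + 5 + 17 + 9 + 9)/6 = 67/6
E[X | Box Blue] = (19 + 13 + 20)/3 = 52/3
E[X] = (3/5)·67/6 + (2/5)·52/3 = 409/30 ≈ 13.633

$13.633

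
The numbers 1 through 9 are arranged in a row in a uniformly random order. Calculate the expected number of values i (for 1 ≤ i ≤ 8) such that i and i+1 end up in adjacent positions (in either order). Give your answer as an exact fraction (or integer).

For each i ∈ {1,…,8}, let Xᵢ = 1 if i and i+1 are adjacent. P(Xᵢ=1) = 2·(9−1)!/9! = 2/9.
By linearity, E[ΣXᵢ] = (8)·(2/9) = 16/9.

16/9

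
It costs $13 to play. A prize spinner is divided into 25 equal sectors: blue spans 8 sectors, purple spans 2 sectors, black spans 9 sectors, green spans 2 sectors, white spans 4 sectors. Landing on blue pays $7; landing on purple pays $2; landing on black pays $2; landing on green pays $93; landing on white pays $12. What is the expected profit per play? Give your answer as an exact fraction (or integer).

E[payout] = (8/25)·7 + (2/25)·2 + (9/25)·2 + (2/25)·93 + (4/25)·12 = 312/25
Expected profit = 312/25 − 13 = -13/25

-13/25 dollars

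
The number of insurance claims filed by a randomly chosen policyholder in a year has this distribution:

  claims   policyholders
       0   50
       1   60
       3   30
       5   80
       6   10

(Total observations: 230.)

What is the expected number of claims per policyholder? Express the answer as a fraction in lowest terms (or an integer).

61/23

Total = 230, so P(claims=0) = 50/230, etc.
E[X] = (5/23)·0 + (6/23)·1 + (3/23)·3 + (8/23)·5 + (1/23)·6
     = 61/23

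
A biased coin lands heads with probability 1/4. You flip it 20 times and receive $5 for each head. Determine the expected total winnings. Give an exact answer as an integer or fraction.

$25

E[#heads] = 20·1/4 = 5 (linearity over flips).
E[winnings] = 5·5 = 25.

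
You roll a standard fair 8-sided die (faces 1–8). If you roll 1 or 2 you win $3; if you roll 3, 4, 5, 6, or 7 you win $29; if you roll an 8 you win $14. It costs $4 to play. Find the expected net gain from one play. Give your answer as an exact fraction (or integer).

E[payout] = (1/4)·3 + (1/8)·14 + (5/8)·29 = 165/8
Expected profit = 165/8 − 4 = 133/8

133/8 dollars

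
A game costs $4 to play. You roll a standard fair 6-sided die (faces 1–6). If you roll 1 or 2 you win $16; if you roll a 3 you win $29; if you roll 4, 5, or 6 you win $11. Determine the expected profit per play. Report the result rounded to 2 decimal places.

E[payout] = (1/2)·11 + (1/3)·16 + (1/6)·29 = 47/3
Expected profit = 47/3 − 4 = 35/3 ≈ $11.67

$11.67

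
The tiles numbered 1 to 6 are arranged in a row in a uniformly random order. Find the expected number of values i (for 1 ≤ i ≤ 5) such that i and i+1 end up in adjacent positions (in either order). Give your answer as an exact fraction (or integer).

5/3

For each i ∈ {1,…,5}, let Xᵢ = 1 if i and i+1 are adjacent. P(Xᵢ=1) = 2·(6−1)!/6! = 2/6.
By linearity, E[ΣXᵢ] = (5)·(2/6) = 5/3.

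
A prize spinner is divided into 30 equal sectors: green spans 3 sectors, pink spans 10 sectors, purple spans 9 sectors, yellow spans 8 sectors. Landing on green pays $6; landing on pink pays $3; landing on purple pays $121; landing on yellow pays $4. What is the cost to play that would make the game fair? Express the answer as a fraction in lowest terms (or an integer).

1169/30 dollars

E[payout] = (3/30)·6 + (10/30)·3 + (9/30)·121 + (8/30)·4 = 1169/30
Fair fee = E[payout] = 1169/30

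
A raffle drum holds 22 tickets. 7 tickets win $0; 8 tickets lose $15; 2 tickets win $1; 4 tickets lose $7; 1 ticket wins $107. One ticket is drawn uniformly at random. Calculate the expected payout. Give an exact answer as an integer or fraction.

E[payout] = (7/22)·0 + (8/22)·(-15) + (2/22)·1 + (4/22)·(-7) + (1/22)·107 = -39/22

-39/22 dollars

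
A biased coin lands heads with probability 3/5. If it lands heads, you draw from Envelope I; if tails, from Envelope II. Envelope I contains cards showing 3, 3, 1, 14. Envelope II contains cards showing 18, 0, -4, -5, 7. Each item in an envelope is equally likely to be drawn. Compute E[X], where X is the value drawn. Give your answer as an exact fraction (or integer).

443/100

E[X | Envelope I] = (3 + 3 + 1 + 14)/4 = 21/4
E[X | Envelope II] = (18 + 0 − 4 − 5 + 7)/5 = 16/5
E[X] = (3/5)·21/4 + (2/5)·16/5 = 443/100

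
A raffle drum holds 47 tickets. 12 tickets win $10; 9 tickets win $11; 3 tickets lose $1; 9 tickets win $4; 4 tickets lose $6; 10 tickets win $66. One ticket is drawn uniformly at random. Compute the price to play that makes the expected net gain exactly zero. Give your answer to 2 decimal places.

$18.89

E[payout] = (12/47)·10 + (9/47)·11 + (3/47)·(-1) + (9/47)·4 + (4/47)·(-6) + (10/47)·66 = 888/47
Fair fee = E[payout] = 888/47 ≈ $18.89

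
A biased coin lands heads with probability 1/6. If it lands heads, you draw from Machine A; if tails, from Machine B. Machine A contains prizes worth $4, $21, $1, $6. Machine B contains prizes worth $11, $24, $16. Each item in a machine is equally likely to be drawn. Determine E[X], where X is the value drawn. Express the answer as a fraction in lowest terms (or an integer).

31/2 dollars

E[X | Machine A] = (4 + 21 + 1 + 6)/4 = 8
E[X | Machine B] = (11 + 24 + 16)/3 = 17
E[X] = (1/6)·8 + (5/6)·17 = 31/2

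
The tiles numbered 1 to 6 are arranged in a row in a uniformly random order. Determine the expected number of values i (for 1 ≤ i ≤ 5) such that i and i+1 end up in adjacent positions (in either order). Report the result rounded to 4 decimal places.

For each i ∈ {1,…,5}, let Xᵢ = 1 if i and i+1 are adjacent. P(Xᵢ=1) = 2·(6−1)!/6! = 2/6.
By linearity, E[ΣXᵢ] = (5)·(2/6) = 5/3.
≈ 1.6667

1.6667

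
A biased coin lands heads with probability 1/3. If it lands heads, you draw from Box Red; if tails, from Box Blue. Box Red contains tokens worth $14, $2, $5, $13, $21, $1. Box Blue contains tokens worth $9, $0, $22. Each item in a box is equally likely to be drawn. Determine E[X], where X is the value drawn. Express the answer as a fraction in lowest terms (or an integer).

E[X | Box Red] = (14 + 2 + 5 + 13 + 21 + 1)/6 = 28/3
E[X | Box Blue] = (9 + 0 + 22)/3 = 31/3
E[X] = (1/3)·28/3 + (2/3)·31/3 = 10

$10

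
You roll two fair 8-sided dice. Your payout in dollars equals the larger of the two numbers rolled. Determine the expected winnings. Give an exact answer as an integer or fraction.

93/16 dollars

Distribution of the larger of the two numbers rolled: 1 w.p. 1/64, 2 w.p. 3/64, 3 w.p. 5/64, 4 w.p. 7/64, 5 w.p. 9/64, 6 w.p. 11/64, …
E[payout] = (1/64)·1 + (3/64)·2 + (5/64)·3 + (7/64)·4 + (9/64)·5 + (11/64)·6 + (13/64)·7 + (15/64)·8 = 93/16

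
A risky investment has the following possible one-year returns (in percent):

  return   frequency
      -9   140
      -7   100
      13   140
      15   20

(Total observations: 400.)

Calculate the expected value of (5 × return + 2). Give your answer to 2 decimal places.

Total = 400, so P(return=-9) = 140/400, etc.
E[5x+2] = (7/20)·(-43) + (1/4)·(-33) + (7/20)·67 + (1/20)·77
     = 4 ≈ 4.00

4.00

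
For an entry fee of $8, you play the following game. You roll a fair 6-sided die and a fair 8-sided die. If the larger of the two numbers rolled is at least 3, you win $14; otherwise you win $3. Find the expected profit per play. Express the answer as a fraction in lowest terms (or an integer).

E[payout] = (1/12)·3 + (11/12)·14 = 157/12
Expected profit = 157/12 − 8 = 61/12

61/12 dollars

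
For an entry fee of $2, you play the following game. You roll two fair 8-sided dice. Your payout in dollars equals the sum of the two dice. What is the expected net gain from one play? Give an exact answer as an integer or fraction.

Distribution of the sum of the two dice: 2 w.p. 1/64, 3 w.p. 1/32, 4 w.p. 3/64, 5 w.p. 1/16, 6 w.p. 5/64, 7 w.p. 3/32, …
E[payout] = (1/64)·2 + (1/32)·3 + (3/64)·4 + (1/16)·5 + (5/64)·6 + (3/32)·7 + (7/64)·8 + (1/8)·9 + (7/64)·10 + (3/32)·11 + (5/64)·12 + (1/16)·13 + (3/64)·14 + (1/32)·15 + (1/64)·16 = 9
Expected profit = 9 − 2 = 7

$7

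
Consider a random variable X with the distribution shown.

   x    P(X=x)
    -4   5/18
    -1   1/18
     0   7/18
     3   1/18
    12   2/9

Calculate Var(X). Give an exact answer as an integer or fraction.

E[X] = (5/18)·(-4) + (1/18)·(-1) + (7/18)·0 + (1/18)·3 + (2/9)·12 = 5/3
E[X²] = (5/18)·16 + (1/18)·1 + (7/18)·0 + (1/18)·9 + (2/9)·144 = 37
Var(X) = 37 − (5/3)² = 308/9

308/9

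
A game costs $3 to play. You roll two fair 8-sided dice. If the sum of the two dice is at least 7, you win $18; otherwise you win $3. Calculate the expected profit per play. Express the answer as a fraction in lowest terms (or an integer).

E[payout] = (15/64)·3 + (49/64)·18 = 927/64
Expected profit = 927/64 − 3 = 735/64

735/64 dollars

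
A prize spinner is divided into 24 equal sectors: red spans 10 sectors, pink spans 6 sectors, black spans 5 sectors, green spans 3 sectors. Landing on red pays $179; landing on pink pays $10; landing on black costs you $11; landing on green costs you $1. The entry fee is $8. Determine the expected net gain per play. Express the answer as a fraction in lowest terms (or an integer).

200/3 dollars

E[payout] = (10/24)·179 + (6/24)·10 + (5/24)·(-11) + (3/24)·(-1) = 224/3
Expected profit = 224/3 − 8 = 200/3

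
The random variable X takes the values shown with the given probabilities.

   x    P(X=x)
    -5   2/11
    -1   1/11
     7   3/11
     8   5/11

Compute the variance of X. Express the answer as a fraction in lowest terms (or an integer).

E[X] = (2/11)·(-5) + (1/11)·(-1) + (3/11)·7 + (5/11)·8 = 50/11
E[X²] = (2/11)·25 + (1/11)·1 + (3/11)·49 + (5/11)·64 = 518/11
Var(X) = 518/11 − (50/11)² = 3198/121

3198/121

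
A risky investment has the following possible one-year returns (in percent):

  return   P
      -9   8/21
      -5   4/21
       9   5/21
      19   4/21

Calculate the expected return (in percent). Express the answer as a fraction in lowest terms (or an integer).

29/21

E[X] = (8/21)·(-9) + (4/21)·(-5) + (5/21)·9 + (4/21)·19
     = 29/21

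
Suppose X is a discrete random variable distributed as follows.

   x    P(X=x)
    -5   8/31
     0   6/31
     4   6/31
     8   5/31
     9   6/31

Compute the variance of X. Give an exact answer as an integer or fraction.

28078/961

E[X] = (8/31)·(-5) + (6/31)·0 + (6/31)·4 + (5/31)·8 + (6/31)·9 = 78/31
E[X²] = (8/31)·25 + (6/31)·0 + (6/31)·16 + (5/31)·64 + (6/31)·81 = 1102/31
Var(X) = 1102/31 − (78/31)² = 28078/961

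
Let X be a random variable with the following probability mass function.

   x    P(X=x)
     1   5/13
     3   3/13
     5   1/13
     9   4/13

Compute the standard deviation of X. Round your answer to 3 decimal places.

3.378

E[X] = 55/13, E[X²] = 381/13
Var(X) = E[X²] − (E[X])² = 381/13 − 3025/169 = 1928/169
SD(X) = √(1928/169) ≈ 3.378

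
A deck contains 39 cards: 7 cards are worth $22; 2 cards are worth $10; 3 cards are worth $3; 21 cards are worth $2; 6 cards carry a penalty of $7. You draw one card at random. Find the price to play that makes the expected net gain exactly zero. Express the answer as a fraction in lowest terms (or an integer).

61/13 dollars

E[payout] = (7/39)·22 + (2/39)·10 + (3/39)·3 + (21/39)·2 + (6/39)·(-7) = 61/13
Fair fee = E[payout] = 61/13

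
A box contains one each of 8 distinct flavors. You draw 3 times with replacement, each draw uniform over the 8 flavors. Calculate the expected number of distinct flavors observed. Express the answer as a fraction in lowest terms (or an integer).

169/64

Let Xⱼ=1 if type j appears at least once. P(Xⱼ=1) = 1 − ((8−1)/8)^3 = 169/512.
E[#distinct] = 8·169/512 = 169/64.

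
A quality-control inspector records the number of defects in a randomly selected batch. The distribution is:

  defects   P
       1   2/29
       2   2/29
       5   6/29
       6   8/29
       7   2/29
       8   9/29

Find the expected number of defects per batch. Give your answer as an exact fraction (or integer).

170/29

E[X] = (2/29)·1 + (2/29)·2 + (6/29)·5 + (8/29)·6 + (2/29)·7 + (9/29)·8
     = 170/29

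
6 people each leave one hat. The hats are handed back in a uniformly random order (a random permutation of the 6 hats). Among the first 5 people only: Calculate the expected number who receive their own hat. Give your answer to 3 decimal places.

Let Xᵢ = 1 if person i gets their own hat. For each i, P(Xᵢ=1) = 1/6.
By linearity of expectation, E[X₁+…+X_5] = 5·(1/6) = 5/6.
≈ 0.833

0.833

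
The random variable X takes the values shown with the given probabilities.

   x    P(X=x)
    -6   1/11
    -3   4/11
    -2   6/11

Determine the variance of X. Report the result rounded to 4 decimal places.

1.2893

E[X] = (1/11)·(-6) + (4/11)·(-3) + (6/11)·(-2) = -30/11
E[X²] = (1/11)·36 + (4/11)·9 + (6/11)·4 = 96/11
Var(X) = 96/11 − (-30/11)² = 156/121 ≈ 1.2893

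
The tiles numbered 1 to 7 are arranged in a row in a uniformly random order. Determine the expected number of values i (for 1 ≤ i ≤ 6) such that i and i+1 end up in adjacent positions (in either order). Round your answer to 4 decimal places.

For each i ∈ {1,…,6}, let Xᵢ = 1 if i and i+1 are adjacent. P(Xᵢ=1) = 2·(7−1)!/7! = 2/7.
By linearity, E[ΣXᵢ] = (6)·(2/7) = 12/7.
≈ 1.7143

1.7143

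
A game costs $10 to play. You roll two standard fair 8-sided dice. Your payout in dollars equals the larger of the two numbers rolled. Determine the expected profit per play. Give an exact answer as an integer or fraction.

-67/16 dollars

Distribution of the larger of the two numbers rolled: 1 w.p. 1/64, 2 w.p. 3/64, 3 w.p. 5/64, 4 w.p. 7/64, 5 w.p. 9/64, 6 w.p. 11/64, …
E[payout] = (1/64)·1 + (3/64)·2 + (5/64)·3 + (7/64)·4 + (9/64)·5 + (11/64)·6 + (13/64)·7 + (15/64)·8 = 93/16
Expected profit = 93/16 − 10 = -67/16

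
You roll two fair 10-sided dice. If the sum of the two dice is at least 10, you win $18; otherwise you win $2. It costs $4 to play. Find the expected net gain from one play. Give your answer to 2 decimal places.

E[payout] = (9/25)·2 + (16/25)·18 = 306/25
Expected profit = 306/25 − 4 = 206/25 ≈ $8.24

$8.24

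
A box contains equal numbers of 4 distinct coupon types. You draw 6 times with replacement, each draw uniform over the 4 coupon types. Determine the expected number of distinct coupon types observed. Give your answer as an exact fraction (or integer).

Let Xⱼ=1 if type j appears at least once. P(Xⱼ=1) = 1 − ((4−1)/4)^6 = 3367/4096.
E[#distinct] = 4·3367/4096 = 3367/1024.

3367/1024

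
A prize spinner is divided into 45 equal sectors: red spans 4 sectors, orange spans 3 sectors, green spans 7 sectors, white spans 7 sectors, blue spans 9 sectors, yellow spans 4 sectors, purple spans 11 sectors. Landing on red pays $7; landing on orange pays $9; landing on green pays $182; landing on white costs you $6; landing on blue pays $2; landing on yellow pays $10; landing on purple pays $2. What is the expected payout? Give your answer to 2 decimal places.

E[payout] = (4/45)·7 + (3/45)·9 + (7/45)·182 + (7/45)·(-6) + (9/45)·2 + (4/45)·10 + (11/45)·2 = 1367/45
≈ $30.38

$30.38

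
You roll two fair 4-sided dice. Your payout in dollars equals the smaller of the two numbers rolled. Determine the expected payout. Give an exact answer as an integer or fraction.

Distribution of the smaller of the two numbers rolled: 1 w.p. 7/16, 2 w.p. 5/16, 3 w.p. 3/16, 4 w.p. 1/16
E[payout] = (7/16)·1 + (5/16)·2 + (3/16)·3 + (1/16)·4 = 15/8

15/8 dollars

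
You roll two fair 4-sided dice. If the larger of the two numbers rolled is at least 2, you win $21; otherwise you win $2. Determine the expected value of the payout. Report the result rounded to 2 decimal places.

E[payout] = (1/16)·2 + (15/16)·21 = 317/16
≈ $19.81

$19.81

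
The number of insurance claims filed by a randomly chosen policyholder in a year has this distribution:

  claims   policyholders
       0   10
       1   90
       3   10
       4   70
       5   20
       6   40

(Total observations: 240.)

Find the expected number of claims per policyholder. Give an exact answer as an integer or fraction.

Total = 240, so P(claims=0) = 10/240, etc.
E[X] = (1/24)·0 + (3/8)·1 + (1/24)·3 + (7/24)·4 + (1/12)·5 + (1/6)·6
     = 37/12

37/12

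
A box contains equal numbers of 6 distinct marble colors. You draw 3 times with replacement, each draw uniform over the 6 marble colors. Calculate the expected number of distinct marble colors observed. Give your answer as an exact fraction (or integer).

91/36

Let Xⱼ=1 if type j appears at least once. P(Xⱼ=1) = 1 − ((6−1)/6)^3 = 91/216.
E[#distinct] = 6·91/216 = 91/36.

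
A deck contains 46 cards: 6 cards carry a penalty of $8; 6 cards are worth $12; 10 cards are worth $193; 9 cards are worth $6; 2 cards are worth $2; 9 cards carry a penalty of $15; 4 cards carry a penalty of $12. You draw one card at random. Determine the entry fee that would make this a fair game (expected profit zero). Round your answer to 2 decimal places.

E[payout] = (6/46)·(-8) + (6/46)·12 + (10/46)·193 + (9/46)·6 + (2/46)·2 + (9/46)·(-15) + (4/46)·(-12) = 1829/46
Fair fee = E[payout] = 1829/46 ≈ $39.76

$39.76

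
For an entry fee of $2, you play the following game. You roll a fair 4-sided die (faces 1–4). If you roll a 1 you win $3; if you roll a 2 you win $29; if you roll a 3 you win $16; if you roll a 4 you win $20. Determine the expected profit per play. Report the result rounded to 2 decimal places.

E[payout] = (1/4)·3 + (1/4)·16 + (1/4)·20 + (1/4)·29 = 17
Expected profit = 17 − 2 = 15 ≈ $15.00

$15.00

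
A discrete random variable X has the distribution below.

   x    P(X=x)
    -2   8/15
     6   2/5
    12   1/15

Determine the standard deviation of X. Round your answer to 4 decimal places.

4.6457

E[X] = 32/15, E[X²] = 392/15
Var(X) = E[X²] − (E[X])² = 392/15 − 1024/225 = 4856/225
SD(X) = √(4856/225) ≈ 4.6457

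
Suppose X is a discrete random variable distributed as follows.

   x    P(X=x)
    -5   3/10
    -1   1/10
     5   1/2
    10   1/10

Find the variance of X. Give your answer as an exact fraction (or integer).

2649/100

E[X] = (3/10)·(-5) + (1/10)·(-1) + (1/2)·5 + (1/10)·10 = 19/10
E[X²] = (3/10)·25 + (1/10)·1 + (1/2)·25 + (1/10)·100 = 301/10
Var(X) = 301/10 − (19/10)² = 2649/100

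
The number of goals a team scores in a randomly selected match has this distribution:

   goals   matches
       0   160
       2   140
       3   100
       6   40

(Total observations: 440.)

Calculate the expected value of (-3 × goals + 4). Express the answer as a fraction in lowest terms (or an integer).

-35/22

Total = 440, so P(goals=0) = 160/440, etc.
E[-3x+4] = (4/11)·4 + (7/22)·(-2) + (5/22)·(-5) + (1/11)·(-14)
     = -35/22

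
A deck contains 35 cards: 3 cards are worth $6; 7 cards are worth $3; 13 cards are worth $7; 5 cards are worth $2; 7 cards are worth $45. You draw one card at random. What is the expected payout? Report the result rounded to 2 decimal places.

$13.00

E[payout] = (3/35)·6 + (7/35)·3 + (13/35)·7 + (5/35)·2 + (7/35)·45 = 13
≈ $13.00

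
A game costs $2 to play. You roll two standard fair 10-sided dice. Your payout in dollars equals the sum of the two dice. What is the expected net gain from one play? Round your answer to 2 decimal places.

$9.00

Distribution of the sum of the two dice: 2 w.p. 1/100, 3 w.p. 1/50, 4 w.p. 3/100, 5 w.p. 1/25, 6 w.p. 1/20, 7 w.p. 3/50, …
E[payout] = (1/100)·2 + (1/50)·3 + (3/100)·4 + (1/25)·5 + (1/20)·6 + (3/50)·7 + (7/100)·8 + (2/25)·9 + (9/100)·10 + (1/10)·11 + (9/100)·12 + (2/25)·13 + (7/100)·14 + (3/50)·15 + (1/20)·16 + (1/25)·17 + (3/100)·18 + (1/50)·19 + (1/100)·20 = 11
Expected profit = 11 − 2 = 9 ≈ $9.00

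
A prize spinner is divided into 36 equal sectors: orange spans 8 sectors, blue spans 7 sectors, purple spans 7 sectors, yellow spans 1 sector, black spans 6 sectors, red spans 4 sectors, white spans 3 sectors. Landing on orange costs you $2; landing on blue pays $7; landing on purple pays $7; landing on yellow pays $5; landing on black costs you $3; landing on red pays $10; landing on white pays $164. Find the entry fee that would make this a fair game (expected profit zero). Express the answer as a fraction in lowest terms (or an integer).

601/36 dollars

E[payout] = (8/36)·(-2) + (7/36)·7 + (7/36)·7 + (1/36)·5 + (6/36)·(-3) + (4/36)·10 + (3/36)·164 = 601/36
Fair fee = E[payout] = 601/36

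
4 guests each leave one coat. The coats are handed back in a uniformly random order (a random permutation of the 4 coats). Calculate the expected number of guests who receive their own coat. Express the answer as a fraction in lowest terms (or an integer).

1

Let Xᵢ = 1 if person i gets their own coat. For each i, P(Xᵢ=1) = 1/4.
By linearity of expectation, E[X₁+…+X_4] = 4·(1/4) = 1.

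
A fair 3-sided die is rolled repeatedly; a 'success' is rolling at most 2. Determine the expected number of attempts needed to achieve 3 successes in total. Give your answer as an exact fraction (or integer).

By linearity (sum of 3 independent geometric waits), E[trials] = 3/p = 3/(2/3) = 9/2.

9/2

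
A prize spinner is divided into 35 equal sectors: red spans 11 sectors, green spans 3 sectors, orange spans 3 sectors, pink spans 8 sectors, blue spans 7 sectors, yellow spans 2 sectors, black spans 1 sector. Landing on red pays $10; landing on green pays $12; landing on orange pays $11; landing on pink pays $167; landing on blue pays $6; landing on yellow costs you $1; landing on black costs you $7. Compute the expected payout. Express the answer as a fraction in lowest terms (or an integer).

E[payout] = (11/35)·10 + (3/35)·12 + (3/35)·11 + (8/35)·167 + (7/35)·6 + (2/35)·(-1) + (1/35)·(-7) = 1548/35

1548/35 dollars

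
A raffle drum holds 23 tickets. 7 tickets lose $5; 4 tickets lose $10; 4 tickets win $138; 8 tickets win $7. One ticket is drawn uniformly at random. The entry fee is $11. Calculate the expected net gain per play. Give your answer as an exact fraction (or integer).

E[payout] = (7/23)·(-5) + (4/23)·(-10) + (4/23)·138 + (8/23)·7 = 533/23
Expected profit = 533/23 − 11 = 280/23

280/23 dollars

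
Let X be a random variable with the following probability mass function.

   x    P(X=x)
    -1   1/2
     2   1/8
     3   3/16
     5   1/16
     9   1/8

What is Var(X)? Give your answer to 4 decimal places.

11.3125

E[X] = (1/2)·(-1) + (1/8)·2 + (3/16)·3 + (1/16)·5 + (1/8)·9 = 7/4
E[X²] = (1/2)·1 + (1/8)·4 + (3/16)·9 + (1/16)·25 + (1/8)·81 = 115/8
Var(X) = 115/8 − (7/4)² = 181/16 ≈ 11.3125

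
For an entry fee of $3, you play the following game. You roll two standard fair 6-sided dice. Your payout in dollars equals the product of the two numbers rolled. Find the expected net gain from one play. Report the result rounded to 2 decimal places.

$9.25

Distribution of the product of the two numbers rolled: 1 w.p. 1/36, 2 w.p. 1/18, 3 w.p. 1/18, 4 w.p. 1/12, 5 w.p. 1/18, 6 w.p. 1/9, …
E[payout] = (1/36)·1 + (1/18)·2 + (1/18)·3 + (1/12)·4 + (1/18)·5 + (1/9)·6 + (1/18)·8 + (1/36)·9 + (1/18)·10 + (1/9)·12 + (1/18)·15 + (1/36)·16 + (1/18)·18 + (1/18)·20 + (1/18)·24 + (1/36)·25 + (1/18)·30 + (1/36)·36 = 49/4
Expected profit = 49/4 − 3 = 37/4 ≈ $9.25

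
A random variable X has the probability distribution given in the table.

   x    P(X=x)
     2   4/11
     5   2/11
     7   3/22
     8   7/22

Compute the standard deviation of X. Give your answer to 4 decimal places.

E[X] = 113/22, E[X²] = 727/22
Var(X) = E[X²] − (E[X])² = 727/22 − 12769/484 = 3225/484
SD(X) = √(3225/484) ≈ 2.5813

2.5813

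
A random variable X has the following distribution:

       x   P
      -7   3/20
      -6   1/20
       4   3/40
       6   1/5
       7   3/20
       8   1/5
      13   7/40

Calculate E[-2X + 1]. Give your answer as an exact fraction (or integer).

E[-2x+1] = (3/20)·15 + (1/20)·13 + (3/40)·(-7) + (1/5)·(-11) + (3/20)·(-13) + (1/5)·(-15) + (7/40)·(-25)
     = -183/20

-183/20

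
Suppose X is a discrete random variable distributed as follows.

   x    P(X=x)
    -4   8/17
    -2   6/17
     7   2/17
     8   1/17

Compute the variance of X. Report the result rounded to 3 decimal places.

16.796

E[X] = (8/17)·(-4) + (6/17)·(-2) + (2/17)·7 + (1/17)·8 = -22/17
E[X²] = (8/17)·16 + (6/17)·4 + (2/17)·49 + (1/17)·64 = 314/17
Var(X) = 314/17 − (-22/17)² = 4854/289 ≈ 16.796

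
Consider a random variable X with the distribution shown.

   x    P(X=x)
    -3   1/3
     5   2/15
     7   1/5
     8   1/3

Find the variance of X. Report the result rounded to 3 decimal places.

23.529

E[X] = (1/3)·(-3) + (2/15)·5 + (1/5)·7 + (1/3)·8 = 56/15
E[X²] = (1/3)·9 + (2/15)·25 + (1/5)·49 + (1/3)·64 = 562/15
Var(X) = 562/15 − (56/15)² = 5294/225 ≈ 23.529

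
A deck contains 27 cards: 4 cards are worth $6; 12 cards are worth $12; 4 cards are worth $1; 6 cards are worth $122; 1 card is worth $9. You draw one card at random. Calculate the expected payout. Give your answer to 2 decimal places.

$33.81

E[payout] = (4/27)·6 + (12/27)·12 + (4/27)·1 + (6/27)·122 + (1/27)·9 = 913/27
≈ $33.81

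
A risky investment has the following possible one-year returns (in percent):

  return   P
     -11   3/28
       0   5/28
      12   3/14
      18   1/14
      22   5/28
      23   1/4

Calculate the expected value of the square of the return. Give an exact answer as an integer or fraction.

E[X²] = (3/28)·121 + (5/28)·0 + (3/14)·144 + (1/14)·324 + (5/28)·484 + (1/4)·529
     = 3999/14

3999/14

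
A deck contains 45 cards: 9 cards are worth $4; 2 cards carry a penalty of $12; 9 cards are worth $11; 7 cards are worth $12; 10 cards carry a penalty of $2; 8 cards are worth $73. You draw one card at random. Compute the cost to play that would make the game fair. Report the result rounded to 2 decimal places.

E[payout] = (9/45)·4 + (2/45)·(-12) + (9/45)·11 + (7/45)·12 + (10/45)·(-2) + (8/45)·73 = 253/15
Fair fee = E[payout] = 253/15 ≈ $16.87

$16.87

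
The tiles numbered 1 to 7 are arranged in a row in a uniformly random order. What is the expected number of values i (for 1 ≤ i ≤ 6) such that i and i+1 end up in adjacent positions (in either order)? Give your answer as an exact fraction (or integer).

12/7

For each i ∈ {1,…,6}, let Xᵢ = 1 if i and i+1 are adjacent. P(Xᵢ=1) = 2·(7−1)!/7! = 2/7.
By linearity, E[ΣXᵢ] = (6)·(2/7) = 12/7.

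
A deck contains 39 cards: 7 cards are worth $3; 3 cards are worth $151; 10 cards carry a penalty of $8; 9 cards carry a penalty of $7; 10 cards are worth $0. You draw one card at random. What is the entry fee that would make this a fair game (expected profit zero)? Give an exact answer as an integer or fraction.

E[payout] = (7/39)·3 + (3/39)·151 + (10/39)·(-8) + (9/39)·(-7) + (10/39)·0 = 331/39
Fair fee = E[payout] = 331/39

331/39 dollars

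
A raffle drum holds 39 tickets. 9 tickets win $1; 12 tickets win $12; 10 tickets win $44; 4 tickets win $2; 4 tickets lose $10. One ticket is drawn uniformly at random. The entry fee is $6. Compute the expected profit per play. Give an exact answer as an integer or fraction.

109/13 dollars

E[payout] = (9/39)·1 + (12/39)·12 + (10/39)·44 + (4/39)·2 + (4/39)·(-10) = 187/13
Expected profit = 187/13 − 6 = 109/13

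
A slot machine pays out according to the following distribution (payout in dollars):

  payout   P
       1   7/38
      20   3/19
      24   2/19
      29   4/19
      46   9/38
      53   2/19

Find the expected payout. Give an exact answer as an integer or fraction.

1081/38 dollars

E[X] = (7/38)·1 + (3/19)·20 + (2/19)·24 + (4/19)·29 + (9/38)·46 + (2/19)·53
     = 1081/38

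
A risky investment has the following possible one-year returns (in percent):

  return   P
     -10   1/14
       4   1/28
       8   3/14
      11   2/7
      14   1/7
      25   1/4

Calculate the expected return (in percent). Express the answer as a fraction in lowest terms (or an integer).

351/28

E[X] = (1/14)·(-10) + (1/28)·4 + (3/14)·8 + (2/7)·11 + (1/7)·14 + (1/4)·25
     = 351/28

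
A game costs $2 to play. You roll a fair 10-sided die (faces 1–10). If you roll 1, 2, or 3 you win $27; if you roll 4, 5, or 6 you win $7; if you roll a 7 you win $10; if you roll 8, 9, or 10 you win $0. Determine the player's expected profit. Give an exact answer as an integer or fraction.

46/5 dollars

E[payout] = (3/10)·0 + (3/10)·7 + (1/10)·10 + (3/10)·27 = 56/5
Expected profit = 56/5 − 2 = 46/5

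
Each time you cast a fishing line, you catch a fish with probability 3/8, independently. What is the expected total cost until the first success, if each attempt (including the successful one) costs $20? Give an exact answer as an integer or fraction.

160/3 dollars

E[#attempts] = 1/p = 8/3; E[cost] = 20·8/3 = 160/3.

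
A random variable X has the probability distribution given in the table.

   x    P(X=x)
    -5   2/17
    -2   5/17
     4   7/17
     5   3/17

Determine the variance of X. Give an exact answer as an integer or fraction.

3840/289

E[X] = (2/17)·(-5) + (5/17)·(-2) + (7/17)·4 + (3/17)·5 = 23/17
E[X²] = (2/17)·25 + (5/17)·4 + (7/17)·16 + (3/17)·25 = 257/17
Var(X) = 257/17 − (23/17)² = 3840/289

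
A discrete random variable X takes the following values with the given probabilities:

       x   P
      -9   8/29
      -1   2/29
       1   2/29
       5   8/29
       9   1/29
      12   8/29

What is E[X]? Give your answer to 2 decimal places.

E[X] = (8/29)·(-9) + (2/29)·(-1) + (2/29)·1 + (8/29)·5 + (1/29)·9 + (8/29)·12
     = 73/29 ≈ 2.52

2.52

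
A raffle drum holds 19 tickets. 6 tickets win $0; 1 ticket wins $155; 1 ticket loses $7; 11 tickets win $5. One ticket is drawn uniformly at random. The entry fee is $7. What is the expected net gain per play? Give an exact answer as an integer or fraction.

70/19 dollars

E[payout] = (6/19)·0 + (1/19)·155 + (1/19)·(-7) + (11/19)·5 = 203/19
Expected profit = 203/19 − 7 = 70/19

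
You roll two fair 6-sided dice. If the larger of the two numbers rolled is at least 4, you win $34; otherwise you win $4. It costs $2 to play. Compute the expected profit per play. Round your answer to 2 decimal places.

$24.50

E[payout] = (1/4)·4 + (3/4)·34 = 53/2
Expected profit = 53/2 − 2 = 49/2 ≈ $24.50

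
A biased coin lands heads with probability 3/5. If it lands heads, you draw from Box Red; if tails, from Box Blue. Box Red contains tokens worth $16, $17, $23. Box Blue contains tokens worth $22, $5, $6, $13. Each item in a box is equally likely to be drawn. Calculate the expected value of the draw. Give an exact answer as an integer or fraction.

E[X | Box Red] = (16 + 17 + 23)/3 = 56/3
E[X | Box Blue] = (22 + 5 + 6 + 13)/4 = 23/2
E[X] = (3/5)·56/3 + (2/5)·23/2 = 79/5

79/5 dollars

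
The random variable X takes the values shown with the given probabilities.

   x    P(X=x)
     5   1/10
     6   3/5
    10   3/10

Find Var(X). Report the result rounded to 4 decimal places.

3.6900

E[X] = (1/10)·5 + (3/5)·6 + (3/10)·10 = 71/10
E[X²] = (1/10)·25 + (3/5)·36 + (3/10)·100 = 541/10
Var(X) = 541/10 − (71/10)² = 369/100 ≈ 3.6900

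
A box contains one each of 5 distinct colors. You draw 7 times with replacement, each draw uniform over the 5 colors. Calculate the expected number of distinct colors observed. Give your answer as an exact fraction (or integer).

61741/15625

Let Xⱼ=1 if type j appears at least once. P(Xⱼ=1) = 1 − ((5−1)/5)^7 = 61741/78125.
E[#distinct] = 5·61741/78125 = 61741/15625.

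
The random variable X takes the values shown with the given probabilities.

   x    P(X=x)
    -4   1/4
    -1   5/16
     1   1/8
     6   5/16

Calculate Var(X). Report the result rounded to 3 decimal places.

15.215

E[X] = (1/4)·(-4) + (5/16)·(-1) + (1/8)·1 + (5/16)·6 = 11/16
E[X²] = (1/4)·16 + (5/16)·1 + (1/8)·1 + (5/16)·36 = 251/16
Var(X) = 251/16 − (11/16)² = 3895/256 ≈ 15.215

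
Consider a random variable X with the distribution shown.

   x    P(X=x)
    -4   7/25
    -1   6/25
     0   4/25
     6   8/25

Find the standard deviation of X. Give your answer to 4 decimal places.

E[X] = 14/25, E[X²] = 406/25
Var(X) = E[X²] − (E[X])² = 406/25 − 196/625 = 9954/625
SD(X) = √(9954/625) ≈ 3.9908

3.9908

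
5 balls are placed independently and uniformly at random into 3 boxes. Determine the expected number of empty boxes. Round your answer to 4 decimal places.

0.3951

Let Xⱼ=1 if box j is empty. P(Xⱼ=1) = ((3-1)/3)^5 = 32/243.
By linearity, E[#empty] = 3·32/243 = 32/81.
≈ 0.3951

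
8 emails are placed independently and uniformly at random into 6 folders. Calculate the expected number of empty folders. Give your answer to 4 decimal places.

1.3954

Let Xⱼ=1 if folder j is empty. P(Xⱼ=1) = ((6-1)/6)^8 = 390625/1679616.
By linearity, E[#empty] = 6·390625/1679616 = 390625/279936.
≈ 1.3954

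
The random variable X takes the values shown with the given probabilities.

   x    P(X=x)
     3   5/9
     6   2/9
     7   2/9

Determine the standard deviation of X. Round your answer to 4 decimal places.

1.7708

E[X] = 41/9, E[X²] = 215/9
Var(X) = E[X²] − (E[X])² = 215/9 − 1681/81 = 254/81
SD(X) = √(254/81) ≈ 1.7708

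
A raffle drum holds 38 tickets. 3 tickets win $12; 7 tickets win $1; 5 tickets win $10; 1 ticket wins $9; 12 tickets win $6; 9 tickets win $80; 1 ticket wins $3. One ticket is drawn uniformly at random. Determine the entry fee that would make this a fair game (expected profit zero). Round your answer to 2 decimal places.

$23.61

E[payout] = (3/38)·12 + (7/38)·1 + (5/38)·10 + (1/38)·9 + (12/38)·6 + (9/38)·80 + (1/38)·3 = 897/38
Fair fee = E[payout] = 897/38 ≈ $23.61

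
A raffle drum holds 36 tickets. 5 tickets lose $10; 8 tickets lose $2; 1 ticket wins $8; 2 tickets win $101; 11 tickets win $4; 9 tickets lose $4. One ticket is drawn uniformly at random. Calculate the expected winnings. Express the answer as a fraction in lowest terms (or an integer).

E[payout] = (5/36)·(-10) + (8/36)·(-2) + (1/36)·8 + (2/36)·101 + (11/36)·4 + (9/36)·(-4) = 38/9

38/9 dollars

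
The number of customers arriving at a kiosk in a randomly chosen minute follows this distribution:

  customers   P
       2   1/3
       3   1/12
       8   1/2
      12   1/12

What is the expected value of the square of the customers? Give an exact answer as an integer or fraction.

E[X²] = (1/3)·4 + (1/12)·9 + (1/2)·64 + (1/12)·144
     = 553/12

553/12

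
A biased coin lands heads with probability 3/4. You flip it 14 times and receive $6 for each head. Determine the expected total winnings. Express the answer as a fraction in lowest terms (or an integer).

$63

E[#heads] = 14·3/4 = 21/2 (linearity over flips).
E[winnings] = 6·21/2 = 63.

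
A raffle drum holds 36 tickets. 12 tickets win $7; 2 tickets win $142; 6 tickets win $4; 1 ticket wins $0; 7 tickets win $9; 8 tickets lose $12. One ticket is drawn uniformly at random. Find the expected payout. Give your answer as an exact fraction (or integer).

E[payout] = (12/36)·7 + (2/36)·142 + (6/36)·4 + (1/36)·0 + (7/36)·9 + (8/36)·(-12) = 359/36

359/36 dollars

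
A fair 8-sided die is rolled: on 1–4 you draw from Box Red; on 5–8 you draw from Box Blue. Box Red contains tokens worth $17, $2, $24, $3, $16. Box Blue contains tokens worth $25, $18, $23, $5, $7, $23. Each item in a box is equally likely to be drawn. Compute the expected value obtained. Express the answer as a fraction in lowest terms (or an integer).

E[X | Box Red] = (17 + 2 + 24 + 3 + 16)/5 = 62/5
E[X | Box Blue] = (25 + 18 + 23 + 5 + 7 + 23)/6 = 101/6
E[X] = (1/2)·62/5 + (1/2)·101/6 = 877/60

877/60 dollars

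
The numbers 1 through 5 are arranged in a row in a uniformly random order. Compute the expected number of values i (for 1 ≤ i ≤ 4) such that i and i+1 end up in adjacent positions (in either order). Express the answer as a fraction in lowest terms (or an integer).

8/5

For each i ∈ {1,…,4}, let Xᵢ = 1 if i and i+1 are adjacent. P(Xᵢ=1) = 2·(5−1)!/5! = 2/5.
By linearity, E[ΣXᵢ] = (4)·(2/5) = 8/5.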